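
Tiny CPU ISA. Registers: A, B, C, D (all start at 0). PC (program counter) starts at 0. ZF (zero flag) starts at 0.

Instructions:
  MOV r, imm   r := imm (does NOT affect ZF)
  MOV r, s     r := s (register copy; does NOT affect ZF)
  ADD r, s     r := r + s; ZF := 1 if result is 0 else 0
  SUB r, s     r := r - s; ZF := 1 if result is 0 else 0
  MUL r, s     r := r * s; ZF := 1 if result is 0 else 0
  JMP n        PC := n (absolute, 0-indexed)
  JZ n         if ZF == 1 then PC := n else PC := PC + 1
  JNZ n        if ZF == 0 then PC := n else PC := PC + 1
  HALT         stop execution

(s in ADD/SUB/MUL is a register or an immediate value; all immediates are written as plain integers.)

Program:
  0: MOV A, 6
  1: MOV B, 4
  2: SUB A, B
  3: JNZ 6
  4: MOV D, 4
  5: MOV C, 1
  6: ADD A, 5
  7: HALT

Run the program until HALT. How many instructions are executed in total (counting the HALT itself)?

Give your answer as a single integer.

Step 1: PC=0 exec 'MOV A, 6'. After: A=6 B=0 C=0 D=0 ZF=0 PC=1
Step 2: PC=1 exec 'MOV B, 4'. After: A=6 B=4 C=0 D=0 ZF=0 PC=2
Step 3: PC=2 exec 'SUB A, B'. After: A=2 B=4 C=0 D=0 ZF=0 PC=3
Step 4: PC=3 exec 'JNZ 6'. After: A=2 B=4 C=0 D=0 ZF=0 PC=6
Step 5: PC=6 exec 'ADD A, 5'. After: A=7 B=4 C=0 D=0 ZF=0 PC=7
Step 6: PC=7 exec 'HALT'. After: A=7 B=4 C=0 D=0 ZF=0 PC=7 HALTED
Total instructions executed: 6

Answer: 6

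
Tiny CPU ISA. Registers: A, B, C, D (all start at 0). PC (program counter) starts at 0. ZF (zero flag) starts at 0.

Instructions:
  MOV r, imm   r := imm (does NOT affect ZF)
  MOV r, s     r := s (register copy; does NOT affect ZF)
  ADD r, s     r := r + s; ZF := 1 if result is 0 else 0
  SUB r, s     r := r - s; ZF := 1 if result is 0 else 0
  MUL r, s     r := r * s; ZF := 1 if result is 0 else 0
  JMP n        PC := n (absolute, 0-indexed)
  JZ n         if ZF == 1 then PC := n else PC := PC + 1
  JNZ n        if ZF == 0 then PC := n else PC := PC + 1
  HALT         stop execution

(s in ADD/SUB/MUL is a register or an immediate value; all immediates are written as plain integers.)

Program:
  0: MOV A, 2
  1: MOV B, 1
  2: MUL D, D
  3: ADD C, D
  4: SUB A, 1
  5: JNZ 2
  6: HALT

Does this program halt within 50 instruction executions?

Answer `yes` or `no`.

Answer: yes

Derivation:
Step 1: PC=0 exec 'MOV A, 2'. After: A=2 B=0 C=0 D=0 ZF=0 PC=1
Step 2: PC=1 exec 'MOV B, 1'. After: A=2 B=1 C=0 D=0 ZF=0 PC=2
Step 3: PC=2 exec 'MUL D, D'. After: A=2 B=1 C=0 D=0 ZF=1 PC=3
Step 4: PC=3 exec 'ADD C, D'. After: A=2 B=1 C=0 D=0 ZF=1 PC=4
Step 5: PC=4 exec 'SUB A, 1'. After: A=1 B=1 C=0 D=0 ZF=0 PC=5
Step 6: PC=5 exec 'JNZ 2'. After: A=1 B=1 C=0 D=0 ZF=0 PC=2
Step 7: PC=2 exec 'MUL D, D'. After: A=1 B=1 C=0 D=0 ZF=1 PC=3
Step 8: PC=3 exec 'ADD C, D'. After: A=1 B=1 C=0 D=0 ZF=1 PC=4
Step 9: PC=4 exec 'SUB A, 1'. After: A=0 B=1 C=0 D=0 ZF=1 PC=5
Step 10: PC=5 exec 'JNZ 2'. After: A=0 B=1 C=0 D=0 ZF=1 PC=6
Step 11: PC=6 exec 'HALT'. After: A=0 B=1 C=0 D=0 ZF=1 PC=6 HALTED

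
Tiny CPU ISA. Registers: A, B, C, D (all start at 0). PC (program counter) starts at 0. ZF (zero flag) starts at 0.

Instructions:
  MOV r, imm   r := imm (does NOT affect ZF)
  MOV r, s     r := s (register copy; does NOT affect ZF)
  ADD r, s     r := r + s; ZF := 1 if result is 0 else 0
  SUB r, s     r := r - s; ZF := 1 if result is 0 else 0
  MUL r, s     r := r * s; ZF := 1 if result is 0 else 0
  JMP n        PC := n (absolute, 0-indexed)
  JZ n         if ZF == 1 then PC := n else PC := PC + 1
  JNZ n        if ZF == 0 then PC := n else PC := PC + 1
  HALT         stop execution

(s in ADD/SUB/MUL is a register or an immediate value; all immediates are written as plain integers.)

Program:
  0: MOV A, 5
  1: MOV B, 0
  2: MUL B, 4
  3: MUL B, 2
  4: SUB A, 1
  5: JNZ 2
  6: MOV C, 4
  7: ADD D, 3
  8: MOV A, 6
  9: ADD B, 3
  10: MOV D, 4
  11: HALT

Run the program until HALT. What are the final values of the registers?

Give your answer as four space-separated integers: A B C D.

Answer: 6 3 4 4

Derivation:
Step 1: PC=0 exec 'MOV A, 5'. After: A=5 B=0 C=0 D=0 ZF=0 PC=1
Step 2: PC=1 exec 'MOV B, 0'. After: A=5 B=0 C=0 D=0 ZF=0 PC=2
Step 3: PC=2 exec 'MUL B, 4'. After: A=5 B=0 C=0 D=0 ZF=1 PC=3
Step 4: PC=3 exec 'MUL B, 2'. After: A=5 B=0 C=0 D=0 ZF=1 PC=4
Step 5: PC=4 exec 'SUB A, 1'. After: A=4 B=0 C=0 D=0 ZF=0 PC=5
Step 6: PC=5 exec 'JNZ 2'. After: A=4 B=0 C=0 D=0 ZF=0 PC=2
Step 7: PC=2 exec 'MUL B, 4'. After: A=4 B=0 C=0 D=0 ZF=1 PC=3
Step 8: PC=3 exec 'MUL B, 2'. After: A=4 B=0 C=0 D=0 ZF=1 PC=4
Step 9: PC=4 exec 'SUB A, 1'. After: A=3 B=0 C=0 D=0 ZF=0 PC=5
Step 10: PC=5 exec 'JNZ 2'. After: A=3 B=0 C=0 D=0 ZF=0 PC=2
Step 11: PC=2 exec 'MUL B, 4'. After: A=3 B=0 C=0 D=0 ZF=1 PC=3
Step 12: PC=3 exec 'MUL B, 2'. After: A=3 B=0 C=0 D=0 ZF=1 PC=4
Step 13: PC=4 exec 'SUB A, 1'. After: A=2 B=0 C=0 D=0 ZF=0 PC=5
Step 14: PC=5 exec 'JNZ 2'. After: A=2 B=0 C=0 D=0 ZF=0 PC=2
Step 15: PC=2 exec 'MUL B, 4'. After: A=2 B=0 C=0 D=0 ZF=1 PC=3
Step 16: PC=3 exec 'MUL B, 2'. After: A=2 B=0 C=0 D=0 ZF=1 PC=4
Step 17: PC=4 exec 'SUB A, 1'. After: A=1 B=0 C=0 D=0 ZF=0 PC=5
Step 18: PC=5 exec 'JNZ 2'. After: A=1 B=0 C=0 D=0 ZF=0 PC=2
Step 19: PC=2 exec 'MUL B, 4'. After: A=1 B=0 C=0 D=0 ZF=1 PC=3
Step 20: PC=3 exec 'MUL B, 2'. After: A=1 B=0 C=0 D=0 ZF=1 PC=4
Step 21: PC=4 exec 'SUB A, 1'. After: A=0 B=0 C=0 D=0 ZF=1 PC=5
Step 22: PC=5 exec 'JNZ 2'. After: A=0 B=0 C=0 D=0 ZF=1 PC=6
Step 23: PC=6 exec 'MOV C, 4'. After: A=0 B=0 C=4 D=0 ZF=1 PC=7
Step 24: PC=7 exec 'ADD D, 3'. After: A=0 B=0 C=4 D=3 ZF=0 PC=8
Step 25: PC=8 exec 'MOV A, 6'. After: A=6 B=0 C=4 D=3 ZF=0 PC=9
Step 26: PC=9 exec 'ADD B, 3'. After: A=6 B=3 C=4 D=3 ZF=0 PC=10
Step 27: PC=10 exec 'MOV D, 4'. After: A=6 B=3 C=4 D=4 ZF=0 PC=11
Step 28: PC=11 exec 'HALT'. After: A=6 B=3 C=4 D=4 ZF=0 PC=11 HALTED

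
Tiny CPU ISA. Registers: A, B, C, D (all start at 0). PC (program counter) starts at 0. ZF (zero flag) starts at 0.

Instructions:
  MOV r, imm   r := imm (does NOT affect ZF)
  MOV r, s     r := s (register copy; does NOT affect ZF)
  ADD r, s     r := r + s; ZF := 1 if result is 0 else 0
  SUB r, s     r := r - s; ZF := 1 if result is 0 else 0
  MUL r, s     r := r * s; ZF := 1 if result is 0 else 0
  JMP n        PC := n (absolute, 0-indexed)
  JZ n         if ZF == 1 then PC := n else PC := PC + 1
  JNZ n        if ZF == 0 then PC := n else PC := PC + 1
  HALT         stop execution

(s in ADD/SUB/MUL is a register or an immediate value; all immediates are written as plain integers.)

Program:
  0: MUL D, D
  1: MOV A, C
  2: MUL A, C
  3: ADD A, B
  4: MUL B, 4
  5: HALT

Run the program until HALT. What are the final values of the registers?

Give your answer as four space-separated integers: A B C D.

Step 1: PC=0 exec 'MUL D, D'. After: A=0 B=0 C=0 D=0 ZF=1 PC=1
Step 2: PC=1 exec 'MOV A, C'. After: A=0 B=0 C=0 D=0 ZF=1 PC=2
Step 3: PC=2 exec 'MUL A, C'. After: A=0 B=0 C=0 D=0 ZF=1 PC=3
Step 4: PC=3 exec 'ADD A, B'. After: A=0 B=0 C=0 D=0 ZF=1 PC=4
Step 5: PC=4 exec 'MUL B, 4'. After: A=0 B=0 C=0 D=0 ZF=1 PC=5
Step 6: PC=5 exec 'HALT'. After: A=0 B=0 C=0 D=0 ZF=1 PC=5 HALTED

Answer: 0 0 0 0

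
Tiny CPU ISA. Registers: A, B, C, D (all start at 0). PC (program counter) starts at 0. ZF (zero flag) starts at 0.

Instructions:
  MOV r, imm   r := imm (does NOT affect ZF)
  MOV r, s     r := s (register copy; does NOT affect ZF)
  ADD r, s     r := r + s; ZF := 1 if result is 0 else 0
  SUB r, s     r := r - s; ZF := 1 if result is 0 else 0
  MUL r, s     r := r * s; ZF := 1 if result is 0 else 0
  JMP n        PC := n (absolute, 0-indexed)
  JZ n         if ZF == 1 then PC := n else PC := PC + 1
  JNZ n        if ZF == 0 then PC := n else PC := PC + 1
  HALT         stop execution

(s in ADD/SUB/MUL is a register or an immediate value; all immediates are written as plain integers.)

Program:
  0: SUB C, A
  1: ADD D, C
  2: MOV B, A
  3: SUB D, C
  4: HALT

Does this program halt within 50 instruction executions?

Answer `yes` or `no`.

Answer: yes

Derivation:
Step 1: PC=0 exec 'SUB C, A'. After: A=0 B=0 C=0 D=0 ZF=1 PC=1
Step 2: PC=1 exec 'ADD D, C'. After: A=0 B=0 C=0 D=0 ZF=1 PC=2
Step 3: PC=2 exec 'MOV B, A'. After: A=0 B=0 C=0 D=0 ZF=1 PC=3
Step 4: PC=3 exec 'SUB D, C'. After: A=0 B=0 C=0 D=0 ZF=1 PC=4
Step 5: PC=4 exec 'HALT'. After: A=0 B=0 C=0 D=0 ZF=1 PC=4 HALTED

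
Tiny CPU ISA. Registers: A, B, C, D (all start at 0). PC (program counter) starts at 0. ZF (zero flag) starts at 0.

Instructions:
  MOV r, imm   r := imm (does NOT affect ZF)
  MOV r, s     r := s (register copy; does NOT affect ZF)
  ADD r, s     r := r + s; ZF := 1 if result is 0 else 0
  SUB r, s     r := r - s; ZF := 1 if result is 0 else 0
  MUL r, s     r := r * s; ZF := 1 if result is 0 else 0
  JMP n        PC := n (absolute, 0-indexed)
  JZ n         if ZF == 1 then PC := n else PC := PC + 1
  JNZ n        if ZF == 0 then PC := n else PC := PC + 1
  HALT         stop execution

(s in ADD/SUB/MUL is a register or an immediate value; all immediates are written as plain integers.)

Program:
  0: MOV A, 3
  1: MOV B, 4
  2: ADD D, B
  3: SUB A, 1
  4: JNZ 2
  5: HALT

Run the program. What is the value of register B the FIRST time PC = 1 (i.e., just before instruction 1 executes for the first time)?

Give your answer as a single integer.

Step 1: PC=0 exec 'MOV A, 3'. After: A=3 B=0 C=0 D=0 ZF=0 PC=1
First time PC=1: B=0

0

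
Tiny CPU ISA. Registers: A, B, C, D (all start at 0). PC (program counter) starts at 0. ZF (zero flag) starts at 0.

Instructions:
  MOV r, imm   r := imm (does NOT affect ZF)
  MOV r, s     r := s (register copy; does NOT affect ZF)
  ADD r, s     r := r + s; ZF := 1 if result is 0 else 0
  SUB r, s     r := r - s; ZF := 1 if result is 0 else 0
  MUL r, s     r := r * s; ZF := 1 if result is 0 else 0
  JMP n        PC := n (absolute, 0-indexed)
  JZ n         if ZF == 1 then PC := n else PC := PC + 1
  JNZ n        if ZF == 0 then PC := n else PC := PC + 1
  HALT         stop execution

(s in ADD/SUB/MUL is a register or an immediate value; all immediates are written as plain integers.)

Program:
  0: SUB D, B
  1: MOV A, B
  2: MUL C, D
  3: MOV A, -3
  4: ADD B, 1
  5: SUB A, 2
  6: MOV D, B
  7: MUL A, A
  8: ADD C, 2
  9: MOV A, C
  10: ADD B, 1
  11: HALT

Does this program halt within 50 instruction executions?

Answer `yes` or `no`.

Step 1: PC=0 exec 'SUB D, B'. After: A=0 B=0 C=0 D=0 ZF=1 PC=1
Step 2: PC=1 exec 'MOV A, B'. After: A=0 B=0 C=0 D=0 ZF=1 PC=2
Step 3: PC=2 exec 'MUL C, D'. After: A=0 B=0 C=0 D=0 ZF=1 PC=3
Step 4: PC=3 exec 'MOV A, -3'. After: A=-3 B=0 C=0 D=0 ZF=1 PC=4
Step 5: PC=4 exec 'ADD B, 1'. After: A=-3 B=1 C=0 D=0 ZF=0 PC=5
Step 6: PC=5 exec 'SUB A, 2'. After: A=-5 B=1 C=0 D=0 ZF=0 PC=6
Step 7: PC=6 exec 'MOV D, B'. After: A=-5 B=1 C=0 D=1 ZF=0 PC=7
Step 8: PC=7 exec 'MUL A, A'. After: A=25 B=1 C=0 D=1 ZF=0 PC=8
Step 9: PC=8 exec 'ADD C, 2'. After: A=25 B=1 C=2 D=1 ZF=0 PC=9
Step 10: PC=9 exec 'MOV A, C'. After: A=2 B=1 C=2 D=1 ZF=0 PC=10
Step 11: PC=10 exec 'ADD B, 1'. After: A=2 B=2 C=2 D=1 ZF=0 PC=11
Step 12: PC=11 exec 'HALT'. After: A=2 B=2 C=2 D=1 ZF=0 PC=11 HALTED

Answer: yes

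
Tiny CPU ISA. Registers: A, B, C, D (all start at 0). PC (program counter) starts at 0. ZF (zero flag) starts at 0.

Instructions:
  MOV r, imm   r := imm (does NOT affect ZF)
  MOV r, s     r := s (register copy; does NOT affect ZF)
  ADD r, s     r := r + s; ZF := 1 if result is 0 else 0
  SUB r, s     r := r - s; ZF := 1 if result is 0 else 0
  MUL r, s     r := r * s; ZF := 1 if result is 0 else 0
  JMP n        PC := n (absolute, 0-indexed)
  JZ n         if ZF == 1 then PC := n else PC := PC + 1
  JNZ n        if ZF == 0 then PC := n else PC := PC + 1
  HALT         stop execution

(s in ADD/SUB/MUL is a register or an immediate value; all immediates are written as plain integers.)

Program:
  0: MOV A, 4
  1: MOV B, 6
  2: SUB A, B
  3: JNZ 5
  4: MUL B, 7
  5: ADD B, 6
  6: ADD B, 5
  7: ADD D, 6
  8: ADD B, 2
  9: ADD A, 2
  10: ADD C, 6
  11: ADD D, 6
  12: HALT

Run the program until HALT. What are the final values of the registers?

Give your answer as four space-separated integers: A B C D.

Step 1: PC=0 exec 'MOV A, 4'. After: A=4 B=0 C=0 D=0 ZF=0 PC=1
Step 2: PC=1 exec 'MOV B, 6'. After: A=4 B=6 C=0 D=0 ZF=0 PC=2
Step 3: PC=2 exec 'SUB A, B'. After: A=-2 B=6 C=0 D=0 ZF=0 PC=3
Step 4: PC=3 exec 'JNZ 5'. After: A=-2 B=6 C=0 D=0 ZF=0 PC=5
Step 5: PC=5 exec 'ADD B, 6'. After: A=-2 B=12 C=0 D=0 ZF=0 PC=6
Step 6: PC=6 exec 'ADD B, 5'. After: A=-2 B=17 C=0 D=0 ZF=0 PC=7
Step 7: PC=7 exec 'ADD D, 6'. After: A=-2 B=17 C=0 D=6 ZF=0 PC=8
Step 8: PC=8 exec 'ADD B, 2'. After: A=-2 B=19 C=0 D=6 ZF=0 PC=9
Step 9: PC=9 exec 'ADD A, 2'. After: A=0 B=19 C=0 D=6 ZF=1 PC=10
Step 10: PC=10 exec 'ADD C, 6'. After: A=0 B=19 C=6 D=6 ZF=0 PC=11
Step 11: PC=11 exec 'ADD D, 6'. After: A=0 B=19 C=6 D=12 ZF=0 PC=12
Step 12: PC=12 exec 'HALT'. After: A=0 B=19 C=6 D=12 ZF=0 PC=12 HALTED

Answer: 0 19 6 12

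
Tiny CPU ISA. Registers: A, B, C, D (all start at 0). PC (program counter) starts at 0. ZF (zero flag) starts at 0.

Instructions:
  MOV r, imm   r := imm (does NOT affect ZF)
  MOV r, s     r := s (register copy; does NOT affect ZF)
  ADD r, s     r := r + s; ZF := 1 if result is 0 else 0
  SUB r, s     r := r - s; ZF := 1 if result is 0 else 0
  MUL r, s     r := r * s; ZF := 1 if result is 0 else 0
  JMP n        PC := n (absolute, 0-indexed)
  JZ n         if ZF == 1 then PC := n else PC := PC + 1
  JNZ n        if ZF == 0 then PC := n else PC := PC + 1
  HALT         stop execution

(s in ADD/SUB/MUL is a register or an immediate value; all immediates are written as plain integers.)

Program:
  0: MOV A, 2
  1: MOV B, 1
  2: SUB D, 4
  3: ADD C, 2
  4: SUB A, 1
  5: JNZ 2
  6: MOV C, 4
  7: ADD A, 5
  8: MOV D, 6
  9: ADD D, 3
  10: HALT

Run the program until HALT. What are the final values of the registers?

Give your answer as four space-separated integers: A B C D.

Answer: 5 1 4 9

Derivation:
Step 1: PC=0 exec 'MOV A, 2'. After: A=2 B=0 C=0 D=0 ZF=0 PC=1
Step 2: PC=1 exec 'MOV B, 1'. After: A=2 B=1 C=0 D=0 ZF=0 PC=2
Step 3: PC=2 exec 'SUB D, 4'. After: A=2 B=1 C=0 D=-4 ZF=0 PC=3
Step 4: PC=3 exec 'ADD C, 2'. After: A=2 B=1 C=2 D=-4 ZF=0 PC=4
Step 5: PC=4 exec 'SUB A, 1'. After: A=1 B=1 C=2 D=-4 ZF=0 PC=5
Step 6: PC=5 exec 'JNZ 2'. After: A=1 B=1 C=2 D=-4 ZF=0 PC=2
Step 7: PC=2 exec 'SUB D, 4'. After: A=1 B=1 C=2 D=-8 ZF=0 PC=3
Step 8: PC=3 exec 'ADD C, 2'. After: A=1 B=1 C=4 D=-8 ZF=0 PC=4
Step 9: PC=4 exec 'SUB A, 1'. After: A=0 B=1 C=4 D=-8 ZF=1 PC=5
Step 10: PC=5 exec 'JNZ 2'. After: A=0 B=1 C=4 D=-8 ZF=1 PC=6
Step 11: PC=6 exec 'MOV C, 4'. After: A=0 B=1 C=4 D=-8 ZF=1 PC=7
Step 12: PC=7 exec 'ADD A, 5'. After: A=5 B=1 C=4 D=-8 ZF=0 PC=8
Step 13: PC=8 exec 'MOV D, 6'. After: A=5 B=1 C=4 D=6 ZF=0 PC=9
Step 14: PC=9 exec 'ADD D, 3'. After: A=5 B=1 C=4 D=9 ZF=0 PC=10
Step 15: PC=10 exec 'HALT'. After: A=5 B=1 C=4 D=9 ZF=0 PC=10 HALTED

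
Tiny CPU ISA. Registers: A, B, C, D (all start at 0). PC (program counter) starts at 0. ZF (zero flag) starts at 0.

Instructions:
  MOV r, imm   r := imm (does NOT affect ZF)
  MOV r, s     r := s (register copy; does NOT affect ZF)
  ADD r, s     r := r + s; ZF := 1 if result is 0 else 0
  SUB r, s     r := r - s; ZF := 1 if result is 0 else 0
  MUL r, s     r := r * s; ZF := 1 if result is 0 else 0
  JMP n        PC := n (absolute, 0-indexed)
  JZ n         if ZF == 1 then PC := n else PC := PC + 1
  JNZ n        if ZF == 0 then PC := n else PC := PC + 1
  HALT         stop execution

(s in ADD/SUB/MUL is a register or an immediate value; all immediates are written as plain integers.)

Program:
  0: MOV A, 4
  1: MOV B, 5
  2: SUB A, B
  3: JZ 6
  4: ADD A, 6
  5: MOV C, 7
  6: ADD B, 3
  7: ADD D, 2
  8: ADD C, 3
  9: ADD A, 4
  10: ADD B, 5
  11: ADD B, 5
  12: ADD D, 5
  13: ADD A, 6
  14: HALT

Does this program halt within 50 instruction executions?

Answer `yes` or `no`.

Answer: yes

Derivation:
Step 1: PC=0 exec 'MOV A, 4'. After: A=4 B=0 C=0 D=0 ZF=0 PC=1
Step 2: PC=1 exec 'MOV B, 5'. After: A=4 B=5 C=0 D=0 ZF=0 PC=2
Step 3: PC=2 exec 'SUB A, B'. After: A=-1 B=5 C=0 D=0 ZF=0 PC=3
Step 4: PC=3 exec 'JZ 6'. After: A=-1 B=5 C=0 D=0 ZF=0 PC=4
Step 5: PC=4 exec 'ADD A, 6'. After: A=5 B=5 C=0 D=0 ZF=0 PC=5
Step 6: PC=5 exec 'MOV C, 7'. After: A=5 B=5 C=7 D=0 ZF=0 PC=6
Step 7: PC=6 exec 'ADD B, 3'. After: A=5 B=8 C=7 D=0 ZF=0 PC=7
Step 8: PC=7 exec 'ADD D, 2'. After: A=5 B=8 C=7 D=2 ZF=0 PC=8
Step 9: PC=8 exec 'ADD C, 3'. After: A=5 B=8 C=10 D=2 ZF=0 PC=9
Step 10: PC=9 exec 'ADD A, 4'. After: A=9 B=8 C=10 D=2 ZF=0 PC=10
Step 11: PC=10 exec 'ADD B, 5'. After: A=9 B=13 C=10 D=2 ZF=0 PC=11
Step 12: PC=11 exec 'ADD B, 5'. After: A=9 B=18 C=10 D=2 ZF=0 PC=12
Step 13: PC=12 exec 'ADD D, 5'. After: A=9 B=18 C=10 D=7 ZF=0 PC=13
Step 14: PC=13 exec 'ADD A, 6'. After: A=15 B=18 C=10 D=7 ZF=0 PC=14
Step 15: PC=14 exec 'HALT'. After: A=15 B=18 C=10 D=7 ZF=0 PC=14 HALTED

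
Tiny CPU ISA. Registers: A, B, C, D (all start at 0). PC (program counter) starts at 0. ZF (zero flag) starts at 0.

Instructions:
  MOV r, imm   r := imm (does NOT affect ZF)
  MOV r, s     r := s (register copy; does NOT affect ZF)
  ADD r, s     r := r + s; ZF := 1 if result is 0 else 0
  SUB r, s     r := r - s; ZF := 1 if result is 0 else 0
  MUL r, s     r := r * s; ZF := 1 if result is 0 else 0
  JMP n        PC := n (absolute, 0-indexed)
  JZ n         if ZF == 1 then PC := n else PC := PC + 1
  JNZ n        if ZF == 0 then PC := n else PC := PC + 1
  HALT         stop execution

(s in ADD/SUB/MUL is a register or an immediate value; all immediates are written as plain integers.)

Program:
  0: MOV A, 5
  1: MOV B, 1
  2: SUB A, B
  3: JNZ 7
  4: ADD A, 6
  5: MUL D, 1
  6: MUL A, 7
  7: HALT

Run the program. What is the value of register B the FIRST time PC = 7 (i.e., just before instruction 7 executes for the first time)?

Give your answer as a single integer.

Step 1: PC=0 exec 'MOV A, 5'. After: A=5 B=0 C=0 D=0 ZF=0 PC=1
Step 2: PC=1 exec 'MOV B, 1'. After: A=5 B=1 C=0 D=0 ZF=0 PC=2
Step 3: PC=2 exec 'SUB A, B'. After: A=4 B=1 C=0 D=0 ZF=0 PC=3
Step 4: PC=3 exec 'JNZ 7'. After: A=4 B=1 C=0 D=0 ZF=0 PC=7
First time PC=7: B=1

1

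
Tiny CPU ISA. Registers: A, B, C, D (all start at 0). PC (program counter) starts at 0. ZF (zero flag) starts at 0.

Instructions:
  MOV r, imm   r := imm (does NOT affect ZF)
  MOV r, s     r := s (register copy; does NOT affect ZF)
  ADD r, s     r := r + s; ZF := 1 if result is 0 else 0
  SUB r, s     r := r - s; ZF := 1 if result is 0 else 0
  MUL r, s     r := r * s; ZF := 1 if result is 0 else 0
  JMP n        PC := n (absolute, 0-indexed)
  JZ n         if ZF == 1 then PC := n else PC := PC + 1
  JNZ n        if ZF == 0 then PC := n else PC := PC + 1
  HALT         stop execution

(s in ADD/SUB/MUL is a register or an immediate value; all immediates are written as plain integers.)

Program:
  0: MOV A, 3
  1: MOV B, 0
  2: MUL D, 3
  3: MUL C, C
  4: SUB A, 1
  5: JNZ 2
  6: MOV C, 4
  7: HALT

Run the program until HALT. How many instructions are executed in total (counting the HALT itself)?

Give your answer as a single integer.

Step 1: PC=0 exec 'MOV A, 3'. After: A=3 B=0 C=0 D=0 ZF=0 PC=1
Step 2: PC=1 exec 'MOV B, 0'. After: A=3 B=0 C=0 D=0 ZF=0 PC=2
Step 3: PC=2 exec 'MUL D, 3'. After: A=3 B=0 C=0 D=0 ZF=1 PC=3
Step 4: PC=3 exec 'MUL C, C'. After: A=3 B=0 C=0 D=0 ZF=1 PC=4
Step 5: PC=4 exec 'SUB A, 1'. After: A=2 B=0 C=0 D=0 ZF=0 PC=5
Step 6: PC=5 exec 'JNZ 2'. After: A=2 B=0 C=0 D=0 ZF=0 PC=2
Step 7: PC=2 exec 'MUL D, 3'. After: A=2 B=0 C=0 D=0 ZF=1 PC=3
Step 8: PC=3 exec 'MUL C, C'. After: A=2 B=0 C=0 D=0 ZF=1 PC=4
Step 9: PC=4 exec 'SUB A, 1'. After: A=1 B=0 C=0 D=0 ZF=0 PC=5
Step 10: PC=5 exec 'JNZ 2'. After: A=1 B=0 C=0 D=0 ZF=0 PC=2
Step 11: PC=2 exec 'MUL D, 3'. After: A=1 B=0 C=0 D=0 ZF=1 PC=3
Step 12: PC=3 exec 'MUL C, C'. After: A=1 B=0 C=0 D=0 ZF=1 PC=4
Step 13: PC=4 exec 'SUB A, 1'. After: A=0 B=0 C=0 D=0 ZF=1 PC=5
Step 14: PC=5 exec 'JNZ 2'. After: A=0 B=0 C=0 D=0 ZF=1 PC=6
Step 15: PC=6 exec 'MOV C, 4'. After: A=0 B=0 C=4 D=0 ZF=1 PC=7
Step 16: PC=7 exec 'HALT'. After: A=0 B=0 C=4 D=0 ZF=1 PC=7 HALTED
Total instructions executed: 16

Answer: 16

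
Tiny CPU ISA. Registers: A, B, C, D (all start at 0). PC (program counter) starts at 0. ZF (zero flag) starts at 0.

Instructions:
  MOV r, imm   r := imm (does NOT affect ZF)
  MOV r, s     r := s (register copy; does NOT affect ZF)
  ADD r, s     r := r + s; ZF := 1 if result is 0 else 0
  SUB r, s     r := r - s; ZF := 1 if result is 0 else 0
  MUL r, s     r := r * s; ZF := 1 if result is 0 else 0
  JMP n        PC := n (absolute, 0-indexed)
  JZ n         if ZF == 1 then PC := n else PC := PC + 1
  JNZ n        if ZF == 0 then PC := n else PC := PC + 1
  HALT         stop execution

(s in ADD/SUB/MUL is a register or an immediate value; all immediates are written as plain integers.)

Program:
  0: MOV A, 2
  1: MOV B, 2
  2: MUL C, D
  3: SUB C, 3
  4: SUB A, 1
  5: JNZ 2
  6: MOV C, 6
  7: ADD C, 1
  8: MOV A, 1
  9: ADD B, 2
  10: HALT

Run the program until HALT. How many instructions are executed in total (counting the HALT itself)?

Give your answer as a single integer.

Step 1: PC=0 exec 'MOV A, 2'. After: A=2 B=0 C=0 D=0 ZF=0 PC=1
Step 2: PC=1 exec 'MOV B, 2'. After: A=2 B=2 C=0 D=0 ZF=0 PC=2
Step 3: PC=2 exec 'MUL C, D'. After: A=2 B=2 C=0 D=0 ZF=1 PC=3
Step 4: PC=3 exec 'SUB C, 3'. After: A=2 B=2 C=-3 D=0 ZF=0 PC=4
Step 5: PC=4 exec 'SUB A, 1'. After: A=1 B=2 C=-3 D=0 ZF=0 PC=5
Step 6: PC=5 exec 'JNZ 2'. After: A=1 B=2 C=-3 D=0 ZF=0 PC=2
Step 7: PC=2 exec 'MUL C, D'. After: A=1 B=2 C=0 D=0 ZF=1 PC=3
Step 8: PC=3 exec 'SUB C, 3'. After: A=1 B=2 C=-3 D=0 ZF=0 PC=4
Step 9: PC=4 exec 'SUB A, 1'. After: A=0 B=2 C=-3 D=0 ZF=1 PC=5
Step 10: PC=5 exec 'JNZ 2'. After: A=0 B=2 C=-3 D=0 ZF=1 PC=6
Step 11: PC=6 exec 'MOV C, 6'. After: A=0 B=2 C=6 D=0 ZF=1 PC=7
Step 12: PC=7 exec 'ADD C, 1'. After: A=0 B=2 C=7 D=0 ZF=0 PC=8
Step 13: PC=8 exec 'MOV A, 1'. After: A=1 B=2 C=7 D=0 ZF=0 PC=9
Step 14: PC=9 exec 'ADD B, 2'. After: A=1 B=4 C=7 D=0 ZF=0 PC=10
Step 15: PC=10 exec 'HALT'. After: A=1 B=4 C=7 D=0 ZF=0 PC=10 HALTED
Total instructions executed: 15

Answer: 15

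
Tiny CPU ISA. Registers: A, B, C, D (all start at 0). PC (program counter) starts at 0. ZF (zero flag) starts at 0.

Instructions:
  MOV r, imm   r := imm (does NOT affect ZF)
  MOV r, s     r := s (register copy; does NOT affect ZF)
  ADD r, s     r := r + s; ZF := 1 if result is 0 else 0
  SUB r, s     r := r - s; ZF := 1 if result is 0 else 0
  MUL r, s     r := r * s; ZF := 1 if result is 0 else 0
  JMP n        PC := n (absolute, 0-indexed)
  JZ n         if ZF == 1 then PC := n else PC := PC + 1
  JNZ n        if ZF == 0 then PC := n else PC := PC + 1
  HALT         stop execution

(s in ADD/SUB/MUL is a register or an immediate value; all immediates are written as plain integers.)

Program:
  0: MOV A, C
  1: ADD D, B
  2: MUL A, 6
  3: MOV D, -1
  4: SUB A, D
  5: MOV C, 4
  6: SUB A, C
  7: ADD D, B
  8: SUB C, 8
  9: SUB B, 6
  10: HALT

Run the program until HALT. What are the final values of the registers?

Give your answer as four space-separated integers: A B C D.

Step 1: PC=0 exec 'MOV A, C'. After: A=0 B=0 C=0 D=0 ZF=0 PC=1
Step 2: PC=1 exec 'ADD D, B'. After: A=0 B=0 C=0 D=0 ZF=1 PC=2
Step 3: PC=2 exec 'MUL A, 6'. After: A=0 B=0 C=0 D=0 ZF=1 PC=3
Step 4: PC=3 exec 'MOV D, -1'. After: A=0 B=0 C=0 D=-1 ZF=1 PC=4
Step 5: PC=4 exec 'SUB A, D'. After: A=1 B=0 C=0 D=-1 ZF=0 PC=5
Step 6: PC=5 exec 'MOV C, 4'. After: A=1 B=0 C=4 D=-1 ZF=0 PC=6
Step 7: PC=6 exec 'SUB A, C'. After: A=-3 B=0 C=4 D=-1 ZF=0 PC=7
Step 8: PC=7 exec 'ADD D, B'. After: A=-3 B=0 C=4 D=-1 ZF=0 PC=8
Step 9: PC=8 exec 'SUB C, 8'. After: A=-3 B=0 C=-4 D=-1 ZF=0 PC=9
Step 10: PC=9 exec 'SUB B, 6'. After: A=-3 B=-6 C=-4 D=-1 ZF=0 PC=10
Step 11: PC=10 exec 'HALT'. After: A=-3 B=-6 C=-4 D=-1 ZF=0 PC=10 HALTED

Answer: -3 -6 -4 -1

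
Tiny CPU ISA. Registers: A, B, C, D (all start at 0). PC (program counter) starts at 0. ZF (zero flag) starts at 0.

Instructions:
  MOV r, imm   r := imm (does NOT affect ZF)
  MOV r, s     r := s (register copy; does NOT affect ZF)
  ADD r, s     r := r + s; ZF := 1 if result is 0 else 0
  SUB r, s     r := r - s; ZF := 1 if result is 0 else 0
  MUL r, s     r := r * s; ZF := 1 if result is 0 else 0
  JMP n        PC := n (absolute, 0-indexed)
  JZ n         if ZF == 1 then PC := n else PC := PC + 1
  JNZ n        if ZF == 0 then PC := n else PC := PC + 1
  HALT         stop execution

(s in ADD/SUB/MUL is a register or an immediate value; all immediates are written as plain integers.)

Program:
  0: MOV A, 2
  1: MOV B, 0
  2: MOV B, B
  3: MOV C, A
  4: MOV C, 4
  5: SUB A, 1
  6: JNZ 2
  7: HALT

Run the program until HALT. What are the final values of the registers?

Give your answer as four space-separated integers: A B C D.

Step 1: PC=0 exec 'MOV A, 2'. After: A=2 B=0 C=0 D=0 ZF=0 PC=1
Step 2: PC=1 exec 'MOV B, 0'. After: A=2 B=0 C=0 D=0 ZF=0 PC=2
Step 3: PC=2 exec 'MOV B, B'. After: A=2 B=0 C=0 D=0 ZF=0 PC=3
Step 4: PC=3 exec 'MOV C, A'. After: A=2 B=0 C=2 D=0 ZF=0 PC=4
Step 5: PC=4 exec 'MOV C, 4'. After: A=2 B=0 C=4 D=0 ZF=0 PC=5
Step 6: PC=5 exec 'SUB A, 1'. After: A=1 B=0 C=4 D=0 ZF=0 PC=6
Step 7: PC=6 exec 'JNZ 2'. After: A=1 B=0 C=4 D=0 ZF=0 PC=2
Step 8: PC=2 exec 'MOV B, B'. After: A=1 B=0 C=4 D=0 ZF=0 PC=3
Step 9: PC=3 exec 'MOV C, A'. After: A=1 B=0 C=1 D=0 ZF=0 PC=4
Step 10: PC=4 exec 'MOV C, 4'. After: A=1 B=0 C=4 D=0 ZF=0 PC=5
Step 11: PC=5 exec 'SUB A, 1'. After: A=0 B=0 C=4 D=0 ZF=1 PC=6
Step 12: PC=6 exec 'JNZ 2'. After: A=0 B=0 C=4 D=0 ZF=1 PC=7
Step 13: PC=7 exec 'HALT'. After: A=0 B=0 C=4 D=0 ZF=1 PC=7 HALTED

Answer: 0 0 4 0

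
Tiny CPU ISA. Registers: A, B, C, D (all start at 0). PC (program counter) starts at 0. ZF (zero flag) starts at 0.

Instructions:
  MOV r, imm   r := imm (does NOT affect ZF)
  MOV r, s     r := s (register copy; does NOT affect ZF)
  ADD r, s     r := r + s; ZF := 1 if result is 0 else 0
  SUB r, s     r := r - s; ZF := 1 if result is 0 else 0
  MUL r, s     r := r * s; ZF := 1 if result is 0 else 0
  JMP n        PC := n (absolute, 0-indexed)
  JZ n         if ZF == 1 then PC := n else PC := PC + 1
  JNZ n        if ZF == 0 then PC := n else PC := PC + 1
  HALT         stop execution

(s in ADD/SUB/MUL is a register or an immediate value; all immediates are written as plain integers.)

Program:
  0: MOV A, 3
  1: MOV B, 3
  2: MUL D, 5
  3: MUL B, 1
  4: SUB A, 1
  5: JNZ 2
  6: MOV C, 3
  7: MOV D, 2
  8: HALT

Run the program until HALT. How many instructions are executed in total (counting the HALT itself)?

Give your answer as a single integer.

Step 1: PC=0 exec 'MOV A, 3'. After: A=3 B=0 C=0 D=0 ZF=0 PC=1
Step 2: PC=1 exec 'MOV B, 3'. After: A=3 B=3 C=0 D=0 ZF=0 PC=2
Step 3: PC=2 exec 'MUL D, 5'. After: A=3 B=3 C=0 D=0 ZF=1 PC=3
Step 4: PC=3 exec 'MUL B, 1'. After: A=3 B=3 C=0 D=0 ZF=0 PC=4
Step 5: PC=4 exec 'SUB A, 1'. After: A=2 B=3 C=0 D=0 ZF=0 PC=5
Step 6: PC=5 exec 'JNZ 2'. After: A=2 B=3 C=0 D=0 ZF=0 PC=2
Step 7: PC=2 exec 'MUL D, 5'. After: A=2 B=3 C=0 D=0 ZF=1 PC=3
Step 8: PC=3 exec 'MUL B, 1'. After: A=2 B=3 C=0 D=0 ZF=0 PC=4
Step 9: PC=4 exec 'SUB A, 1'. After: A=1 B=3 C=0 D=0 ZF=0 PC=5
Step 10: PC=5 exec 'JNZ 2'. After: A=1 B=3 C=0 D=0 ZF=0 PC=2
Step 11: PC=2 exec 'MUL D, 5'. After: A=1 B=3 C=0 D=0 ZF=1 PC=3
Step 12: PC=3 exec 'MUL B, 1'. After: A=1 B=3 C=0 D=0 ZF=0 PC=4
Step 13: PC=4 exec 'SUB A, 1'. After: A=0 B=3 C=0 D=0 ZF=1 PC=5
Step 14: PC=5 exec 'JNZ 2'. After: A=0 B=3 C=0 D=0 ZF=1 PC=6
Step 15: PC=6 exec 'MOV C, 3'. After: A=0 B=3 C=3 D=0 ZF=1 PC=7
Step 16: PC=7 exec 'MOV D, 2'. After: A=0 B=3 C=3 D=2 ZF=1 PC=8
Step 17: PC=8 exec 'HALT'. After: A=0 B=3 C=3 D=2 ZF=1 PC=8 HALTED
Total instructions executed: 17

Answer: 17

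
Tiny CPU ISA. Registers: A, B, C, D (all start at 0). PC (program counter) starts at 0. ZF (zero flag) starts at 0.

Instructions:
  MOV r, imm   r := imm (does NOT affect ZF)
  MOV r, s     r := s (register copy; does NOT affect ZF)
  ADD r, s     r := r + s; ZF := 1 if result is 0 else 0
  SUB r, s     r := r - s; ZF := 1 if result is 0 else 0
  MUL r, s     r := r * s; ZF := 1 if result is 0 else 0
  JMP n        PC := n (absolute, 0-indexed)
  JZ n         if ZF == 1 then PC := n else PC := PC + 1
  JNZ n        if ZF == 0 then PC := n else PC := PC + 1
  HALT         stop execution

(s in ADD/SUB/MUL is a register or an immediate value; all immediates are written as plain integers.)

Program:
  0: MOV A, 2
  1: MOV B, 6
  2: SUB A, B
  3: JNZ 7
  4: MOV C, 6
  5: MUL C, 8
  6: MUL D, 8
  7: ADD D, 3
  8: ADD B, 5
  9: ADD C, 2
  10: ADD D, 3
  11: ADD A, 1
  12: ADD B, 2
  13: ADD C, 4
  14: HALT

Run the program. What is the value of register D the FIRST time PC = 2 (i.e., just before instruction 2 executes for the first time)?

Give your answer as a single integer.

Step 1: PC=0 exec 'MOV A, 2'. After: A=2 B=0 C=0 D=0 ZF=0 PC=1
Step 2: PC=1 exec 'MOV B, 6'. After: A=2 B=6 C=0 D=0 ZF=0 PC=2
First time PC=2: D=0

0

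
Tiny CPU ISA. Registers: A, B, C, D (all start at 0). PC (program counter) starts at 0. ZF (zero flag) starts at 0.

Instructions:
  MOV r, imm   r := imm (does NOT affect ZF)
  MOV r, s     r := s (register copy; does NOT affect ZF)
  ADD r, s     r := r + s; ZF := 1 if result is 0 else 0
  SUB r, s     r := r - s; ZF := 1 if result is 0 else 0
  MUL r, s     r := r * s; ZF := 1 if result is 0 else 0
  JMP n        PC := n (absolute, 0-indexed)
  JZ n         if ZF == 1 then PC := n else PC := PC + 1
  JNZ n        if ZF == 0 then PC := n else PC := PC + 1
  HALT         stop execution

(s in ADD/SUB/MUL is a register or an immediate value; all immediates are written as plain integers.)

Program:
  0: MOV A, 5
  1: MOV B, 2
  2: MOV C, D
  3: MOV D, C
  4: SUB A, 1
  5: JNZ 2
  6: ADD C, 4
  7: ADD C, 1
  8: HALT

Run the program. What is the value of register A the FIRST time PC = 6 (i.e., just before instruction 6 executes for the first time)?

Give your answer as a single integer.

Step 1: PC=0 exec 'MOV A, 5'. After: A=5 B=0 C=0 D=0 ZF=0 PC=1
Step 2: PC=1 exec 'MOV B, 2'. After: A=5 B=2 C=0 D=0 ZF=0 PC=2
Step 3: PC=2 exec 'MOV C, D'. After: A=5 B=2 C=0 D=0 ZF=0 PC=3
Step 4: PC=3 exec 'MOV D, C'. After: A=5 B=2 C=0 D=0 ZF=0 PC=4
Step 5: PC=4 exec 'SUB A, 1'. After: A=4 B=2 C=0 D=0 ZF=0 PC=5
Step 6: PC=5 exec 'JNZ 2'. After: A=4 B=2 C=0 D=0 ZF=0 PC=2
Step 7: PC=2 exec 'MOV C, D'. After: A=4 B=2 C=0 D=0 ZF=0 PC=3
Step 8: PC=3 exec 'MOV D, C'. After: A=4 B=2 C=0 D=0 ZF=0 PC=4
Step 9: PC=4 exec 'SUB A, 1'. After: A=3 B=2 C=0 D=0 ZF=0 PC=5
Step 10: PC=5 exec 'JNZ 2'. After: A=3 B=2 C=0 D=0 ZF=0 PC=2
Step 11: PC=2 exec 'MOV C, D'. After: A=3 B=2 C=0 D=0 ZF=0 PC=3
Step 12: PC=3 exec 'MOV D, C'. After: A=3 B=2 C=0 D=0 ZF=0 PC=4
Step 13: PC=4 exec 'SUB A, 1'. After: A=2 B=2 C=0 D=0 ZF=0 PC=5
Step 14: PC=5 exec 'JNZ 2'. After: A=2 B=2 C=0 D=0 ZF=0 PC=2
Step 15: PC=2 exec 'MOV C, D'. After: A=2 B=2 C=0 D=0 ZF=0 PC=3
Step 16: PC=3 exec 'MOV D, C'. After: A=2 B=2 C=0 D=0 ZF=0 PC=4
Step 17: PC=4 exec 'SUB A, 1'. After: A=1 B=2 C=0 D=0 ZF=0 PC=5
Step 18: PC=5 exec 'JNZ 2'. After: A=1 B=2 C=0 D=0 ZF=0 PC=2
Step 19: PC=2 exec 'MOV C, D'. After: A=1 B=2 C=0 D=0 ZF=0 PC=3
Step 20: PC=3 exec 'MOV D, C'. After: A=1 B=2 C=0 D=0 ZF=0 PC=4
Step 21: PC=4 exec 'SUB A, 1'. After: A=0 B=2 C=0 D=0 ZF=1 PC=5
Step 22: PC=5 exec 'JNZ 2'. After: A=0 B=2 C=0 D=0 ZF=1 PC=6
First time PC=6: A=0

0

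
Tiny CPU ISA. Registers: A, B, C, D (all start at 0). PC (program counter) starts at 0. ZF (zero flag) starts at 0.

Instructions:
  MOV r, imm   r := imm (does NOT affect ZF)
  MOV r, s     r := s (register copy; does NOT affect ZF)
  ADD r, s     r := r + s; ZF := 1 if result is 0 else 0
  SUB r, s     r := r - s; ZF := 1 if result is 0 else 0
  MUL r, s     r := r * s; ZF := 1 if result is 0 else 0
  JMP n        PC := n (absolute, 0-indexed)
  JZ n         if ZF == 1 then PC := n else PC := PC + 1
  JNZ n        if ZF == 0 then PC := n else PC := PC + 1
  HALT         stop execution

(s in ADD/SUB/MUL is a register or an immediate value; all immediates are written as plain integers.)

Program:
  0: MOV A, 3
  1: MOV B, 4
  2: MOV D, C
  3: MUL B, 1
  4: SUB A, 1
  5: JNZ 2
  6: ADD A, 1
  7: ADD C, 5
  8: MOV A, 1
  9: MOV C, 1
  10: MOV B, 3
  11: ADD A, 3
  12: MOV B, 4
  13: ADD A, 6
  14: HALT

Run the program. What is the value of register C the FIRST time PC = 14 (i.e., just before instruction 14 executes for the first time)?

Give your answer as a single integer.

Step 1: PC=0 exec 'MOV A, 3'. After: A=3 B=0 C=0 D=0 ZF=0 PC=1
Step 2: PC=1 exec 'MOV B, 4'. After: A=3 B=4 C=0 D=0 ZF=0 PC=2
Step 3: PC=2 exec 'MOV D, C'. After: A=3 B=4 C=0 D=0 ZF=0 PC=3
Step 4: PC=3 exec 'MUL B, 1'. After: A=3 B=4 C=0 D=0 ZF=0 PC=4
Step 5: PC=4 exec 'SUB A, 1'. After: A=2 B=4 C=0 D=0 ZF=0 PC=5
Step 6: PC=5 exec 'JNZ 2'. After: A=2 B=4 C=0 D=0 ZF=0 PC=2
Step 7: PC=2 exec 'MOV D, C'. After: A=2 B=4 C=0 D=0 ZF=0 PC=3
Step 8: PC=3 exec 'MUL B, 1'. After: A=2 B=4 C=0 D=0 ZF=0 PC=4
Step 9: PC=4 exec 'SUB A, 1'. After: A=1 B=4 C=0 D=0 ZF=0 PC=5
Step 10: PC=5 exec 'JNZ 2'. After: A=1 B=4 C=0 D=0 ZF=0 PC=2
Step 11: PC=2 exec 'MOV D, C'. After: A=1 B=4 C=0 D=0 ZF=0 PC=3
Step 12: PC=3 exec 'MUL B, 1'. After: A=1 B=4 C=0 D=0 ZF=0 PC=4
Step 13: PC=4 exec 'SUB A, 1'. After: A=0 B=4 C=0 D=0 ZF=1 PC=5
Step 14: PC=5 exec 'JNZ 2'. After: A=0 B=4 C=0 D=0 ZF=1 PC=6
Step 15: PC=6 exec 'ADD A, 1'. After: A=1 B=4 C=0 D=0 ZF=0 PC=7
Step 16: PC=7 exec 'ADD C, 5'. After: A=1 B=4 C=5 D=0 ZF=0 PC=8
Step 17: PC=8 exec 'MOV A, 1'. After: A=1 B=4 C=5 D=0 ZF=0 PC=9
Step 18: PC=9 exec 'MOV C, 1'. After: A=1 B=4 C=1 D=0 ZF=0 PC=10
Step 19: PC=10 exec 'MOV B, 3'. After: A=1 B=3 C=1 D=0 ZF=0 PC=11
Step 20: PC=11 exec 'ADD A, 3'. After: A=4 B=3 C=1 D=0 ZF=0 PC=12
Step 21: PC=12 exec 'MOV B, 4'. After: A=4 B=4 C=1 D=0 ZF=0 PC=13
Step 22: PC=13 exec 'ADD A, 6'. After: A=10 B=4 C=1 D=0 ZF=0 PC=14
First time PC=14: C=1

1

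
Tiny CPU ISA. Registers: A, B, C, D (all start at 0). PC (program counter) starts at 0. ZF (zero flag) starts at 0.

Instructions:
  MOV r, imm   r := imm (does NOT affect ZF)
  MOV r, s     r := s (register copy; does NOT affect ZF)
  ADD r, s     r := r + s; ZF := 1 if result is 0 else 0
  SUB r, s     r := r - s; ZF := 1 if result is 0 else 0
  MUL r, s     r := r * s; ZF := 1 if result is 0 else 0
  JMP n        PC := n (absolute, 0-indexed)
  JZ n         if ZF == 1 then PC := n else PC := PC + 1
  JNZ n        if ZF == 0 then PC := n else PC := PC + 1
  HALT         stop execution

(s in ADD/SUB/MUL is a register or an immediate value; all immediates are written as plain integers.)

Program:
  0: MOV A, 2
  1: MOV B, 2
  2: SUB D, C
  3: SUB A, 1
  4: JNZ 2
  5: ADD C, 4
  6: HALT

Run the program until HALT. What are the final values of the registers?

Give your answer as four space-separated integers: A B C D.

Answer: 0 2 4 0

Derivation:
Step 1: PC=0 exec 'MOV A, 2'. After: A=2 B=0 C=0 D=0 ZF=0 PC=1
Step 2: PC=1 exec 'MOV B, 2'. After: A=2 B=2 C=0 D=0 ZF=0 PC=2
Step 3: PC=2 exec 'SUB D, C'. After: A=2 B=2 C=0 D=0 ZF=1 PC=3
Step 4: PC=3 exec 'SUB A, 1'. After: A=1 B=2 C=0 D=0 ZF=0 PC=4
Step 5: PC=4 exec 'JNZ 2'. After: A=1 B=2 C=0 D=0 ZF=0 PC=2
Step 6: PC=2 exec 'SUB D, C'. After: A=1 B=2 C=0 D=0 ZF=1 PC=3
Step 7: PC=3 exec 'SUB A, 1'. After: A=0 B=2 C=0 D=0 ZF=1 PC=4
Step 8: PC=4 exec 'JNZ 2'. After: A=0 B=2 C=0 D=0 ZF=1 PC=5
Step 9: PC=5 exec 'ADD C, 4'. After: A=0 B=2 C=4 D=0 ZF=0 PC=6
Step 10: PC=6 exec 'HALT'. After: A=0 B=2 C=4 D=0 ZF=0 PC=6 HALTED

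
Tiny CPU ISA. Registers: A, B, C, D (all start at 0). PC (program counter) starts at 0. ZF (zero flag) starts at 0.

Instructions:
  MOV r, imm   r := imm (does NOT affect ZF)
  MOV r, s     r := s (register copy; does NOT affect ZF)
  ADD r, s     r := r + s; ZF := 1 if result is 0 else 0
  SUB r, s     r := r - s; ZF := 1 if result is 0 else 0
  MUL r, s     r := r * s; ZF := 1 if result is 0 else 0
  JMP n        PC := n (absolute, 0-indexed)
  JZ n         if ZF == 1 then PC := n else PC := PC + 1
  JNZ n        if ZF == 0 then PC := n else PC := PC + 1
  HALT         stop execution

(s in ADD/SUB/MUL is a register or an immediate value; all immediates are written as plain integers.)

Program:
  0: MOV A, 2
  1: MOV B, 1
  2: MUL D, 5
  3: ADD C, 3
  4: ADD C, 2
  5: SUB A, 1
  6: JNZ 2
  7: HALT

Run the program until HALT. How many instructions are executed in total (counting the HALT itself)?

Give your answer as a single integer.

Answer: 13

Derivation:
Step 1: PC=0 exec 'MOV A, 2'. After: A=2 B=0 C=0 D=0 ZF=0 PC=1
Step 2: PC=1 exec 'MOV B, 1'. After: A=2 B=1 C=0 D=0 ZF=0 PC=2
Step 3: PC=2 exec 'MUL D, 5'. After: A=2 B=1 C=0 D=0 ZF=1 PC=3
Step 4: PC=3 exec 'ADD C, 3'. After: A=2 B=1 C=3 D=0 ZF=0 PC=4
Step 5: PC=4 exec 'ADD C, 2'. After: A=2 B=1 C=5 D=0 ZF=0 PC=5
Step 6: PC=5 exec 'SUB A, 1'. After: A=1 B=1 C=5 D=0 ZF=0 PC=6
Step 7: PC=6 exec 'JNZ 2'. After: A=1 B=1 C=5 D=0 ZF=0 PC=2
Step 8: PC=2 exec 'MUL D, 5'. After: A=1 B=1 C=5 D=0 ZF=1 PC=3
Step 9: PC=3 exec 'ADD C, 3'. After: A=1 B=1 C=8 D=0 ZF=0 PC=4
Step 10: PC=4 exec 'ADD C, 2'. After: A=1 B=1 C=10 D=0 ZF=0 PC=5
Step 11: PC=5 exec 'SUB A, 1'. After: A=0 B=1 C=10 D=0 ZF=1 PC=6
Step 12: PC=6 exec 'JNZ 2'. After: A=0 B=1 C=10 D=0 ZF=1 PC=7
Step 13: PC=7 exec 'HALT'. After: A=0 B=1 C=10 D=0 ZF=1 PC=7 HALTED
Total instructions executed: 13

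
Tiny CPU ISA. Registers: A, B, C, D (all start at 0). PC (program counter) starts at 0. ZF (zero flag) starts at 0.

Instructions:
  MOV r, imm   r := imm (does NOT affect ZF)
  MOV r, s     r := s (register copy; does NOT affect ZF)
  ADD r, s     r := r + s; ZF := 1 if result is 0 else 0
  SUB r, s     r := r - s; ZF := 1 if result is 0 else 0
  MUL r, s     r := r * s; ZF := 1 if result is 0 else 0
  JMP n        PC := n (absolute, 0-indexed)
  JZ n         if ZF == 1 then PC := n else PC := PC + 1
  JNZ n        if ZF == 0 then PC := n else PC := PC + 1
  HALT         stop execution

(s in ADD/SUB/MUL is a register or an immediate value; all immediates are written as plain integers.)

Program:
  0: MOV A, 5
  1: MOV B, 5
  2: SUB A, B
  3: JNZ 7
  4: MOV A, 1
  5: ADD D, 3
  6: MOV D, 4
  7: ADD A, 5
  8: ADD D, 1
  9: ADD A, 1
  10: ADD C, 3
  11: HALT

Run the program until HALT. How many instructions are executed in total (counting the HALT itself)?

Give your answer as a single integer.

Answer: 12

Derivation:
Step 1: PC=0 exec 'MOV A, 5'. After: A=5 B=0 C=0 D=0 ZF=0 PC=1
Step 2: PC=1 exec 'MOV B, 5'. After: A=5 B=5 C=0 D=0 ZF=0 PC=2
Step 3: PC=2 exec 'SUB A, B'. After: A=0 B=5 C=0 D=0 ZF=1 PC=3
Step 4: PC=3 exec 'JNZ 7'. After: A=0 B=5 C=0 D=0 ZF=1 PC=4
Step 5: PC=4 exec 'MOV A, 1'. After: A=1 B=5 C=0 D=0 ZF=1 PC=5
Step 6: PC=5 exec 'ADD D, 3'. After: A=1 B=5 C=0 D=3 ZF=0 PC=6
Step 7: PC=6 exec 'MOV D, 4'. After: A=1 B=5 C=0 D=4 ZF=0 PC=7
Step 8: PC=7 exec 'ADD A, 5'. After: A=6 B=5 C=0 D=4 ZF=0 PC=8
Step 9: PC=8 exec 'ADD D, 1'. After: A=6 B=5 C=0 D=5 ZF=0 PC=9
Step 10: PC=9 exec 'ADD A, 1'. After: A=7 B=5 C=0 D=5 ZF=0 PC=10
Step 11: PC=10 exec 'ADD C, 3'. After: A=7 B=5 C=3 D=5 ZF=0 PC=11
Step 12: PC=11 exec 'HALT'. After: A=7 B=5 C=3 D=5 ZF=0 PC=11 HALTED
Total instructions executed: 12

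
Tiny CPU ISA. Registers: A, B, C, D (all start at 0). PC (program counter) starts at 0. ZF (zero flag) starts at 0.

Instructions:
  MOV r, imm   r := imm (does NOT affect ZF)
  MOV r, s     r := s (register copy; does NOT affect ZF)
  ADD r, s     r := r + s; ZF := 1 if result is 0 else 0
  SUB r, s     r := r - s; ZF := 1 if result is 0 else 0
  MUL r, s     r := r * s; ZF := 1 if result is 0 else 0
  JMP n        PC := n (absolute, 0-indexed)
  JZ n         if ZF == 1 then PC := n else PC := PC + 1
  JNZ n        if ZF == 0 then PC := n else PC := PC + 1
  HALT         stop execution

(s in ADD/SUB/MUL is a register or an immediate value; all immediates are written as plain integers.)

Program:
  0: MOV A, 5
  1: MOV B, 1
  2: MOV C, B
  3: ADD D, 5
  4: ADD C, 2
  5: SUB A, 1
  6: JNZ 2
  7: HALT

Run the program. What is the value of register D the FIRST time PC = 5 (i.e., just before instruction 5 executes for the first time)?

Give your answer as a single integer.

Step 1: PC=0 exec 'MOV A, 5'. After: A=5 B=0 C=0 D=0 ZF=0 PC=1
Step 2: PC=1 exec 'MOV B, 1'. After: A=5 B=1 C=0 D=0 ZF=0 PC=2
Step 3: PC=2 exec 'MOV C, B'. After: A=5 B=1 C=1 D=0 ZF=0 PC=3
Step 4: PC=3 exec 'ADD D, 5'. After: A=5 B=1 C=1 D=5 ZF=0 PC=4
Step 5: PC=4 exec 'ADD C, 2'. After: A=5 B=1 C=3 D=5 ZF=0 PC=5
First time PC=5: D=5

5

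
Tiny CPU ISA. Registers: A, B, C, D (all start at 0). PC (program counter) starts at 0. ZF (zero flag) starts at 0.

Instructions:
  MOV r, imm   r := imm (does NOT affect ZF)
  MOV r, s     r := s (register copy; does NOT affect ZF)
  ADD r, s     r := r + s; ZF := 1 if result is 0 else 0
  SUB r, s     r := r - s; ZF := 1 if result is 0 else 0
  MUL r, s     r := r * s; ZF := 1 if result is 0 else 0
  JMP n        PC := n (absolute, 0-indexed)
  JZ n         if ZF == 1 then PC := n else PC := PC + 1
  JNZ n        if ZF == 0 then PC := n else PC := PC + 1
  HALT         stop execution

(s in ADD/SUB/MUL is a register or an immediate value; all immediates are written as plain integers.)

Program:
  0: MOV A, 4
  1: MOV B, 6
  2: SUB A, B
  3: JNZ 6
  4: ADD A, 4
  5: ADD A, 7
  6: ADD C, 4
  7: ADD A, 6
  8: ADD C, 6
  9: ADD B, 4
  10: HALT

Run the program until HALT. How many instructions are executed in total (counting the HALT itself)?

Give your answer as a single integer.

Step 1: PC=0 exec 'MOV A, 4'. After: A=4 B=0 C=0 D=0 ZF=0 PC=1
Step 2: PC=1 exec 'MOV B, 6'. After: A=4 B=6 C=0 D=0 ZF=0 PC=2
Step 3: PC=2 exec 'SUB A, B'. After: A=-2 B=6 C=0 D=0 ZF=0 PC=3
Step 4: PC=3 exec 'JNZ 6'. After: A=-2 B=6 C=0 D=0 ZF=0 PC=6
Step 5: PC=6 exec 'ADD C, 4'. After: A=-2 B=6 C=4 D=0 ZF=0 PC=7
Step 6: PC=7 exec 'ADD A, 6'. After: A=4 B=6 C=4 D=0 ZF=0 PC=8
Step 7: PC=8 exec 'ADD C, 6'. After: A=4 B=6 C=10 D=0 ZF=0 PC=9
Step 8: PC=9 exec 'ADD B, 4'. After: A=4 B=10 C=10 D=0 ZF=0 PC=10
Step 9: PC=10 exec 'HALT'. After: A=4 B=10 C=10 D=0 ZF=0 PC=10 HALTED
Total instructions executed: 9

Answer: 9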